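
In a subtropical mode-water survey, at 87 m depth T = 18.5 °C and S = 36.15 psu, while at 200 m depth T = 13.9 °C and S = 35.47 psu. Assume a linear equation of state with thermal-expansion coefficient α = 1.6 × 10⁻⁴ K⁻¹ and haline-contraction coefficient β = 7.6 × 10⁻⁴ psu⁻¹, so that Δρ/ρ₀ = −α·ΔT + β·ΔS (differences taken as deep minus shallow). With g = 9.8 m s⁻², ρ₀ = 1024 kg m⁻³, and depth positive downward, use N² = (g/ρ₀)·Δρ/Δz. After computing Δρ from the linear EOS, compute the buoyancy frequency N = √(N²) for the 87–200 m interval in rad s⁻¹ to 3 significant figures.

ΔT = -4.6 K, ΔS = -0.68 psu (deep − shallow).
Δρ/ρ₀ = −αΔT + βΔS = 7.36 × 10⁻⁴ − 5.168 × 10⁻⁴ = 2.192 × 10⁻⁴, so Δρ ≈ 0.2245 kg m⁻³.
N² = (g/ρ₀)·Δρ/Δz = g·(Δρ/ρ₀)/Δz = 9.8 × 2.192 × 10⁻⁴ / 113 = 1.9010 × 10⁻⁵ s⁻².
N = √(1.9010 × 10⁻⁵) = 4.3600 × 10⁻³ rad s⁻¹ ≈ 4.36 × 10⁻³ rad s⁻¹.

4.36 × 10⁻³ rad s⁻¹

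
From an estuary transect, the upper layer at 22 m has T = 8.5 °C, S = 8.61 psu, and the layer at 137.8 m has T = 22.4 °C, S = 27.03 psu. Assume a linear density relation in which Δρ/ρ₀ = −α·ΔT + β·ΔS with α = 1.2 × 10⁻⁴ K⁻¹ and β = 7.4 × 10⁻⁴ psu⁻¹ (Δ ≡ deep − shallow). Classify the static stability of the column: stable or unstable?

stable

ΔT = 22.4 − 8.5 = +13.9 K and ΔS = 27.03 − 8.61 = +18.42 psu (deep − shallow).
−αΔT = -1.668 × 10⁻³; βΔS = 0.0136308; sum Δρ/ρ₀ = 0.0119628.
Δρ/ρ₀ > 0, so Δρ > 0: deeper water is denser → statically stable.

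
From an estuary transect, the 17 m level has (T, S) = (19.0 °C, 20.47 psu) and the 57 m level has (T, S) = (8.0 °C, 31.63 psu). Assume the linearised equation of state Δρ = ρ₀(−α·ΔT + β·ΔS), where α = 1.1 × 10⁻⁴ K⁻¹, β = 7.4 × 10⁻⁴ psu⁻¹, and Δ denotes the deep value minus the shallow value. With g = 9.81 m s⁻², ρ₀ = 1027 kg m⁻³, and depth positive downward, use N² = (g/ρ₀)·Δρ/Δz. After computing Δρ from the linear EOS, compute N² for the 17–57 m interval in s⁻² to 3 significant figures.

2.32 × 10⁻³ s⁻²

ΔT = -11.0 K, ΔS = +11.16 psu (deep − shallow).
Δρ/ρ₀ = −αΔT + βΔS = 1.21 × 10⁻³ + 8.2584 × 10⁻³ = 9.4684 × 10⁻³, so Δρ ≈ 9.724 kg m⁻³.
N² = (g/ρ₀)·Δρ/Δz = g·(Δρ/ρ₀)/Δz = 9.81 × 9.4684 × 10⁻³ / 40 = 2.3221 × 10⁻³ s⁻² ≈ 2.32 × 10⁻³ s⁻².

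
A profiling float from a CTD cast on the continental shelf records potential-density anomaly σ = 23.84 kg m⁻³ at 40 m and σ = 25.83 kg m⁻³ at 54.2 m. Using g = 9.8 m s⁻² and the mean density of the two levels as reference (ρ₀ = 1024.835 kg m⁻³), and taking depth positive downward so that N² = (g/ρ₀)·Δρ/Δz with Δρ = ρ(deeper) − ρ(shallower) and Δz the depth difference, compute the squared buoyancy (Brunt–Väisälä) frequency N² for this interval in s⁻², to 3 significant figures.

1.34 × 10⁻³ s⁻²

Δρ = 1025.83 − 1023.84 = 1.99 kg m⁻³ over Δz = 54.2 − 40 = 14.2 m.
N² = (9.8/1024.835) × (1.99/14.2) = 1.3401 × 10⁻³ s⁻² ≈ 1.34 × 10⁻³ s⁻².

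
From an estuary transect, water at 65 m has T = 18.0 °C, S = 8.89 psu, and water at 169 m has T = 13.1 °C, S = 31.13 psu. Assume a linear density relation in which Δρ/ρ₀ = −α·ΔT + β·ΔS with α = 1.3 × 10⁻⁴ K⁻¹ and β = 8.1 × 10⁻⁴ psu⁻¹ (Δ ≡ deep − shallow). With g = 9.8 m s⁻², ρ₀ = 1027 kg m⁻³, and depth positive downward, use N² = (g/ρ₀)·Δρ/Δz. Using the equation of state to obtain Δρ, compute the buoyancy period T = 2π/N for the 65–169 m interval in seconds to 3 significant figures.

150 s

ΔT = -4.9 K, ΔS = +22.24 psu (deep − shallow).
Δρ/ρ₀ = −αΔT + βΔS = 6.37 × 10⁻⁴ + 0.0180144 = 0.0186514, so Δρ ≈ 19.15 kg m⁻³.
N² = (g/ρ₀)·Δρ/Δz = g·(Δρ/ρ₀)/Δz = 9.8 × 0.0186514 / 104 = 1.7575 × 10⁻³ s⁻².
N = √(1.7575 × 10⁻³) = 0.041923 rad s⁻¹ → T = 2π/N = 149.87 s ≈ 150 s.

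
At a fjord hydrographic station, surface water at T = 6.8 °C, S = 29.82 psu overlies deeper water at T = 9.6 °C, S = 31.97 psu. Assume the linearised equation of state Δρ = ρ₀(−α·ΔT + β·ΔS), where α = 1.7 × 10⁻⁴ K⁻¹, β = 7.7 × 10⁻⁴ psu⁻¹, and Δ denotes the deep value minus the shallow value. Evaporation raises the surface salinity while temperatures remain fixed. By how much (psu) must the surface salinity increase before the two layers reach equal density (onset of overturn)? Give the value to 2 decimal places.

1.53 psu

Neutral buoyancy requires −α(T_deep − T_surf) + β(S_deep − S_surf′) = 0.
S_surf′ = S_deep − (α/β)·ΔT = 31.97 − (1.7 × 10⁻⁴/7.7 × 10⁻⁴)·(+2.8) = 31.3518 psu.
Increase required: 31.3518 − 29.82 = 1.5318 psu.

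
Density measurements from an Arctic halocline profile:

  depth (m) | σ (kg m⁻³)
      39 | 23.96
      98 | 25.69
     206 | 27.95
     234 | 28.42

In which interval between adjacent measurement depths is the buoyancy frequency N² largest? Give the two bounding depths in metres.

Compute the density gradient over each adjacent pair:
  39–98 m: Δρ/Δz = 1.73/59 = 0.029 kg m⁻⁴
  98–206 m: Δρ/Δz = 2.26/108 = 0.021 kg m⁻⁴
  206–234 m: Δρ/Δz = 0.47/28 = 0.017 kg m⁻⁴
The largest gradient is in the 39–98 m interval — the pycnocline.

39–98 m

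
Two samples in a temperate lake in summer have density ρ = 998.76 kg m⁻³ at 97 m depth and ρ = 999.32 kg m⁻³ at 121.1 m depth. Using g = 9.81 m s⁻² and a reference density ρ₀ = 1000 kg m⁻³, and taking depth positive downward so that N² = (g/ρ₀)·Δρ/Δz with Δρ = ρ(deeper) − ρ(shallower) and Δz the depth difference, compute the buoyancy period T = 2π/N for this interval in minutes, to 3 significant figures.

Δρ = 999.32 − 998.76 = 0.56 kg m⁻³ over Δz = 121.1 − 97 = 24.1 m.
N² = (9.81/1000) × (0.56/24.1) = 2.2795 × 10⁻⁴ s⁻².
N = √(2.2795 × 10⁻⁴) = 0.015098 rad s⁻¹, so T = 2π/N = 416.16 s = 6.9360 min ≈ 6.94 min.

6.94 min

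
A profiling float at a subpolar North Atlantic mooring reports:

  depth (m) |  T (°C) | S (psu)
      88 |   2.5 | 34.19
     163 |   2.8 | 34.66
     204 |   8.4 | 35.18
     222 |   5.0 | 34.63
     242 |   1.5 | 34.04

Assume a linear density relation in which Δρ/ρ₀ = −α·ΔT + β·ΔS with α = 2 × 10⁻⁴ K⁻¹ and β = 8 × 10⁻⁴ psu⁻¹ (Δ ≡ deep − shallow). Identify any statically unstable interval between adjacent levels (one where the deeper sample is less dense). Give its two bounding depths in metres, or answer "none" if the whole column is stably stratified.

Evaluate Δρ/ρ₀ = −αΔT + βΔS across each adjacent pair:
  88–163 m: −αΔT+βΔS = −(2 × 10⁻⁴)(+0.3)+(8 × 10⁻⁴)(+0.47) = 3.2 × 10⁻⁴ → stable
  163–204 m: −αΔT+βΔS = −(2 × 10⁻⁴)(+5.6)+(8 × 10⁻⁴)(+0.52) = -7.0 × 10⁻⁴ → UNSTABLE
  204–222 m: −αΔT+βΔS = −(2 × 10⁻⁴)(-3.4)+(8 × 10⁻⁴)(-0.55) = 2.4 × 10⁻⁴ → stable
  222–242 m: −αΔT+βΔS = −(2 × 10⁻⁴)(-3.5)+(8 × 10⁻⁴)(-0.59) = 2.3 × 10⁻⁴ → stable
The 163–204 m interval has Δρ < 0: lighter water underlies denser water.

163–204 m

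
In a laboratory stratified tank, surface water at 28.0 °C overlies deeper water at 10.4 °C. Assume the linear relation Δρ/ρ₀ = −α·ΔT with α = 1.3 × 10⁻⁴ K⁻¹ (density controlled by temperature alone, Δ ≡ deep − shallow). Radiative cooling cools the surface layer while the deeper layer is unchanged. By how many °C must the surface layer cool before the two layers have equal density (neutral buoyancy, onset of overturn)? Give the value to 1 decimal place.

With temperature the only control, equal density requires T_surf′ = T_deep.
T_surf′ = 10.4 °C.
Cooling required: 28.0 − 10.4 = 17.6 °C.

17.6 °C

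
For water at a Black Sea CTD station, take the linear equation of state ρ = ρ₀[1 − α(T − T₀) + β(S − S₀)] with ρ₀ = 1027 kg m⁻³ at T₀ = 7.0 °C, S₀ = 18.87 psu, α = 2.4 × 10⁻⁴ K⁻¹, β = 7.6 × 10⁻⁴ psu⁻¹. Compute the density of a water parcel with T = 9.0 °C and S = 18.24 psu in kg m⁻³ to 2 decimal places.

T − T₀ = +2.0 K, S − S₀ = -0.63 psu.
Bracket = 1 − α·(+2.0) + β·(-0.63) = 1 + (-9.588 × 10⁻⁴) = 0.9990412.
ρ = 1027 × 0.9990412 = 1026.02 kg m⁻³.

1026.02 kg m⁻³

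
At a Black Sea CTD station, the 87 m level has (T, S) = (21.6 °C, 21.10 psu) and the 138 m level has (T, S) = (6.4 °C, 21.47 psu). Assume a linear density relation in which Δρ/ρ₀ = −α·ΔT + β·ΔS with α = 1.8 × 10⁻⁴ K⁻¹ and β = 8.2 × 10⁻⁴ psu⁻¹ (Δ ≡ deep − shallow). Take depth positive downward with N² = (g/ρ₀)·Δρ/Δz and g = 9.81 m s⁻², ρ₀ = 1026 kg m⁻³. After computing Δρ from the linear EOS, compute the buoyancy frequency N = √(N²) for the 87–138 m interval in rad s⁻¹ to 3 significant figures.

ΔT = -15.2 K, ΔS = +0.37 psu (deep − shallow).
Δρ/ρ₀ = −αΔT + βΔS = 2.736 × 10⁻³ + 3.034 × 10⁻⁴ = 3.0394 × 10⁻³, so Δρ ≈ 3.118 kg m⁻³.
N² = (g/ρ₀)·Δρ/Δz = g·(Δρ/ρ₀)/Δz = 9.81 × 3.0394 × 10⁻³ / 51 = 5.8464 × 10⁻⁴ s⁻².
N = √(5.8464 × 10⁻⁴) = 0.024179 rad s⁻¹ ≈ 0.0242 rad s⁻¹.

0.0242 rad s⁻¹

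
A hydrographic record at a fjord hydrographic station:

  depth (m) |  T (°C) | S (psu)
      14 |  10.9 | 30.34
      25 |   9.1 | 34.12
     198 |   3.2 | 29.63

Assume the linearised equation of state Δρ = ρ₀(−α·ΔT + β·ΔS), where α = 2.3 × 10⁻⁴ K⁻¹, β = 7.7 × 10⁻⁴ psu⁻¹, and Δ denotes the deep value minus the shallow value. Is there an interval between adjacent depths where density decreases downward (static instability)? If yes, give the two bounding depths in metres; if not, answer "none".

25–198 m

Evaluate Δρ/ρ₀ = −αΔT + βΔS across each adjacent pair:
  14–25 m: −αΔT+βΔS = −(2.3 × 10⁻⁴)(-1.8)+(7.7 × 10⁻⁴)(+3.78) = 3.3 × 10⁻³ → stable
  25–198 m: −αΔT+βΔS = −(2.3 × 10⁻⁴)(-5.9)+(7.7 × 10⁻⁴)(-4.49) = -2.1 × 10⁻³ → UNSTABLE
The 25–198 m interval has Δρ < 0: lighter water underlies denser water.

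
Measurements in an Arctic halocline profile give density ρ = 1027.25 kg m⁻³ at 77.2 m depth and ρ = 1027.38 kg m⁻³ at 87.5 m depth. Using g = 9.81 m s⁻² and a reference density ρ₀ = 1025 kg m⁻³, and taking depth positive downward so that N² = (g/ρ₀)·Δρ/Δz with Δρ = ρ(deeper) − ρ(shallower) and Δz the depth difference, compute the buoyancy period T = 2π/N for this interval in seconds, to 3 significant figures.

Δρ = 1027.38 − 1027.25 = 0.13 kg m⁻³ over Δz = 87.5 − 77.2 = 10.3 m.
N² = (9.81/1025) × (0.13/10.3) = 1.2080 × 10⁻⁴ s⁻².
N = √(1.2080 × 10⁻⁴) = 0.010991 rad s⁻¹, so T = 2π/N = 571.67 s ≈ 572 s.
Since Δρ > 0 the layer is stably stratified.

572 s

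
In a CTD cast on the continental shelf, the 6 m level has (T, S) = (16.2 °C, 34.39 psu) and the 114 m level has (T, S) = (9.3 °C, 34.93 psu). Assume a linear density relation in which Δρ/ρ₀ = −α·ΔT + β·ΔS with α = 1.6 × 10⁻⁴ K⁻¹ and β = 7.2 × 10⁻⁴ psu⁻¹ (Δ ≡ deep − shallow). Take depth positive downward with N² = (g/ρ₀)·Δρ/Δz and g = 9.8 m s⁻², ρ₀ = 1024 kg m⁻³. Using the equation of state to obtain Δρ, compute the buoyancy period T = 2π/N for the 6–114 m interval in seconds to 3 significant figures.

540 s

ΔT = -6.9 K, ΔS = +0.54 psu (deep − shallow).
Δρ/ρ₀ = −αΔT + βΔS = 1.104 × 10⁻³ + 3.888 × 10⁻⁴ = 1.4928 × 10⁻³, so Δρ ≈ 1.529 kg m⁻³.
N² = (g/ρ₀)·Δρ/Δz = g·(Δρ/ρ₀)/Δz = 9.8 × 1.4928 × 10⁻³ / 108 = 1.3546 × 10⁻⁴ s⁻².
N = √(1.3546 × 10⁻⁴) = 0.011639 rad s⁻¹ → T = 2π/N = 539.84 s ≈ 540 s.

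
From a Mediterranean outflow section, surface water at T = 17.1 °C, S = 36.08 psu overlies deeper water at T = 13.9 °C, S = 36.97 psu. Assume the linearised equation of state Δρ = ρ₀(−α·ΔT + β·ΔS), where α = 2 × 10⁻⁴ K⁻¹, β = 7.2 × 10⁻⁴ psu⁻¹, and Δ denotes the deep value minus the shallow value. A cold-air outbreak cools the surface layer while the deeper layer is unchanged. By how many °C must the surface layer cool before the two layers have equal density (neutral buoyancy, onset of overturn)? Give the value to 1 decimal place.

6.4 °C

Neutral buoyancy requires Δρ = 0, i.e. −α(T_deep − T_surf′) + β(S_deep − S_surf) = 0.
T_surf′ = T_deep − (β/α)·ΔS = 13.9 − (7.2 × 10⁻⁴/2 × 10⁻⁴)·(+0.89) = 10.696 °C.
Cooling required: 17.1 − (10.696) = 6.404 °C.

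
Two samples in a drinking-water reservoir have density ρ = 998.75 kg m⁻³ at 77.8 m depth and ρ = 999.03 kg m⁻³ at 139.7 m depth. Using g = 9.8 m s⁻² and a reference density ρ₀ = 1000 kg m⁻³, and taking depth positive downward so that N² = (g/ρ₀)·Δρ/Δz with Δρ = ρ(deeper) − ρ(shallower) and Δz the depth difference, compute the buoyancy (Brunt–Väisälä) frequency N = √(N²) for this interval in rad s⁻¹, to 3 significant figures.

Δρ = 999.03 − 998.75 = 0.28 kg m⁻³ over Δz = 139.7 − 77.8 = 61.9 m.
N² = (9.8/1000) × (0.28/61.9) = 4.4330 × 10⁻⁵ s⁻².
N = √(4.4330 × 10⁻⁵) = 6.6581 × 10⁻³ rad s⁻¹ ≈ 6.66 × 10⁻³ rad s⁻¹.

6.66 × 10⁻³ rad s⁻¹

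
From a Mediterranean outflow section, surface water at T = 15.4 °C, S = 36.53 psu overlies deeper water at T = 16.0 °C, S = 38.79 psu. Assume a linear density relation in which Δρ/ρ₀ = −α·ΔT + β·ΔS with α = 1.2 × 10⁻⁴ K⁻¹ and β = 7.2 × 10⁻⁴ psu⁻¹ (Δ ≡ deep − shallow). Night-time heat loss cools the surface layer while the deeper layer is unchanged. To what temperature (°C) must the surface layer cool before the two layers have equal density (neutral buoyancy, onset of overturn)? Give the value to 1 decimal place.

2.4 °C

Neutral buoyancy requires Δρ = 0, i.e. −α(T_deep − T_surf′) + β(S_deep − S_surf) = 0.
T_surf′ = T_deep − (β/α)·ΔS = 16.0 − (7.2 × 10⁻⁴/1.2 × 10⁻⁴)·(+2.26) = 2.440 °C.
Cooling required: 15.4 − (2.440) = 12.960 °C.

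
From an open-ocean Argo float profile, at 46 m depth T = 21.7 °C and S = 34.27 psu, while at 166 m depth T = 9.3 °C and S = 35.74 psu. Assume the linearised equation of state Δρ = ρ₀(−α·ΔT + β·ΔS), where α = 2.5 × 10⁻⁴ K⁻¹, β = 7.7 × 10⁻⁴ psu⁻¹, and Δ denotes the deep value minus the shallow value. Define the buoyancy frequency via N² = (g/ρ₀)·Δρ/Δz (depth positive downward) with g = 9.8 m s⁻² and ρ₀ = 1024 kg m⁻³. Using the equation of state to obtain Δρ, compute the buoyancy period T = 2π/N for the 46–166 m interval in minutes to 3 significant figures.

5.63 min

ΔT = -12.4 K, ΔS = +1.47 psu (deep − shallow).
Δρ/ρ₀ = −αΔT + βΔS = 3.10 × 10⁻³ + 1.1319 × 10⁻³ = 4.2319 × 10⁻³, so Δρ ≈ 4.333 kg m⁻³.
N² = (g/ρ₀)·Δρ/Δz = g·(Δρ/ρ₀)/Δz = 9.8 × 4.2319 × 10⁻³ / 120 = 3.4561 × 10⁻⁴ s⁻².
N = √(3.4561 × 10⁻⁴) = 0.018591 rad s⁻¹ → T = 2π/N = 337.97 s = 5.6328 min ≈ 5.63 min.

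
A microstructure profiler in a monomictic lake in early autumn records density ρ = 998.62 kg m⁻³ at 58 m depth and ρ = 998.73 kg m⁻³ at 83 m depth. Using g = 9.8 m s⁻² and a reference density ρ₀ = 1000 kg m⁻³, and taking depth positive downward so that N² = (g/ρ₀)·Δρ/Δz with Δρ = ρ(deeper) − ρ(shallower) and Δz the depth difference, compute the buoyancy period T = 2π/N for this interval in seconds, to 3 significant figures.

Δρ = 998.73 − 998.62 = 0.11 kg m⁻³ over Δz = 83 − 58 = 25 m.
N² = (9.8/1000) × (0.11/25) = 4.3120 × 10⁻⁵ s⁻².
N = √(4.3120 × 10⁻⁵) = 6.5666 × 10⁻³ rad s⁻¹, so T = 2π/N = 956.84 s ≈ 957 s.

957 s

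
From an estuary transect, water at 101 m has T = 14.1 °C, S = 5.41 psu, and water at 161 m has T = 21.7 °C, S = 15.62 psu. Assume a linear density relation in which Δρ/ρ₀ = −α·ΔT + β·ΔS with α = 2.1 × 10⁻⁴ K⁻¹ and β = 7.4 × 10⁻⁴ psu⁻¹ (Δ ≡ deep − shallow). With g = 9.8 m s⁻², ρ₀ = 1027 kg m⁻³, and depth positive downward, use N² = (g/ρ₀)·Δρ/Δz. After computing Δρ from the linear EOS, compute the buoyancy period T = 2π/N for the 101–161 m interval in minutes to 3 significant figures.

3.36 min

ΔT = +7.6 K, ΔS = +10.21 psu (deep − shallow).
Δρ/ρ₀ = −αΔT + βΔS = -1.596 × 10⁻³ + 7.5554 × 10⁻³ = 5.9594 × 10⁻³, so Δρ ≈ 6.120 kg m⁻³.
N² = (g/ρ₀)·Δρ/Δz = g·(Δρ/ρ₀)/Δz = 9.8 × 5.9594 × 10⁻³ / 60 = 9.7337 × 10⁻⁴ s⁻².
N = √(9.7337 × 10⁻⁴) = 0.031199 rad s⁻¹ → T = 2π/N = 201.39 s = 3.3565 min ≈ 3.36 min.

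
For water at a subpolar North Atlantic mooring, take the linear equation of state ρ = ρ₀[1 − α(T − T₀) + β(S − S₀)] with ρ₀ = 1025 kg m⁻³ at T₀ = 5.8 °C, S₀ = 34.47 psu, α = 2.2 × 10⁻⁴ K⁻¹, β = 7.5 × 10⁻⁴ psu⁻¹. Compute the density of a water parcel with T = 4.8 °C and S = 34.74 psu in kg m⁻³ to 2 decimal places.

T − T₀ = -1.0 K, S − S₀ = +0.27 psu.
Bracket = 1 − α·(-1.0) + β·(+0.27) = 1 + (4.225 × 10⁻⁴) = 1.0004225.
ρ = 1025 × 1.0004225 = 1025.43 kg m⁻³.

1025.43 kg m⁻³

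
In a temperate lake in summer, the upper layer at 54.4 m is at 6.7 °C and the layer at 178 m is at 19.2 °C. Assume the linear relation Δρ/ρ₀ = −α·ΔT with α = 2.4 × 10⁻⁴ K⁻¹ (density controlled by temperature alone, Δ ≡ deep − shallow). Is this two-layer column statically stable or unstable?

ΔT = 19.2 − 6.7 = +12.5 K, so Δρ/ρ₀ = −αΔT = -3.00 × 10⁻³.
Δρ/ρ₀ < 0, so Δρ < 0: deeper water is lighter → statically unstable; the column would overturn.

unstable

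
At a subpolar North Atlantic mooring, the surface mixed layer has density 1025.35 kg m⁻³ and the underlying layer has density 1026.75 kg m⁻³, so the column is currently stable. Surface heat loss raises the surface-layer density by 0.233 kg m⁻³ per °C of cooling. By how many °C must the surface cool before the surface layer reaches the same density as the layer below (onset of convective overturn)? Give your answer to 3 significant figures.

Density deficit of the surface layer: 1026.75 − 1025.35 = 1.4 kg m⁻³.
Required change = 1.4 / 0.233 = 6.01 °C.

6.01 °C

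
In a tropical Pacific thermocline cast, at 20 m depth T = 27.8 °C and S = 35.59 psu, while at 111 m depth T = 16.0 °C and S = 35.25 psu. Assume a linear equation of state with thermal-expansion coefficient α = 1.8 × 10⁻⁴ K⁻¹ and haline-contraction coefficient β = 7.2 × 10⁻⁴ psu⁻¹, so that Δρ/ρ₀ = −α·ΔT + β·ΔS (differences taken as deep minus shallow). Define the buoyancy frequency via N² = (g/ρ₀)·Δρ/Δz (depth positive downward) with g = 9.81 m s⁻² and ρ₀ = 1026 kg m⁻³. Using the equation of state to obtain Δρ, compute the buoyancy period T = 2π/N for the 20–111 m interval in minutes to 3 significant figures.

7.36 min

ΔT = -11.8 K, ΔS = -0.34 psu (deep − shallow).
Δρ/ρ₀ = −αΔT + βΔS = 2.124 × 10⁻³ − 2.448 × 10⁻⁴ = 1.8792 × 10⁻³, so Δρ ≈ 1.928 kg m⁻³.
N² = (g/ρ₀)·Δρ/Δz = g·(Δρ/ρ₀)/Δz = 9.81 × 1.8792 × 10⁻³ / 91 = 2.0258 × 10⁻⁴ s⁻².
N = √(2.0258 × 10⁻⁴) = 0.014233 rad s⁻¹ → T = 2π/N = 441.45 s = 7.3575 min ≈ 7.36 min.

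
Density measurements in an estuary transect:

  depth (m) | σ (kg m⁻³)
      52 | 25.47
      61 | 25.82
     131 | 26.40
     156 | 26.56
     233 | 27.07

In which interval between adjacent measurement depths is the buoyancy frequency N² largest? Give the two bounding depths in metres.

Compute the density gradient over each adjacent pair:
  52–61 m: Δρ/Δz = 0.35/9 = 0.039 kg m⁻⁴
  61–131 m: Δρ/Δz = 0.58/70 = 8.3 × 10⁻³ kg m⁻⁴
  131–156 m: Δρ/Δz = 0.16/25 = 6.4 × 10⁻³ kg m⁻⁴
  156–233 m: Δρ/Δz = 0.51/77 = 6.6 × 10⁻³ kg m⁻⁴
The largest gradient is in the 52–61 m interval — the pycnocline.

52–61 m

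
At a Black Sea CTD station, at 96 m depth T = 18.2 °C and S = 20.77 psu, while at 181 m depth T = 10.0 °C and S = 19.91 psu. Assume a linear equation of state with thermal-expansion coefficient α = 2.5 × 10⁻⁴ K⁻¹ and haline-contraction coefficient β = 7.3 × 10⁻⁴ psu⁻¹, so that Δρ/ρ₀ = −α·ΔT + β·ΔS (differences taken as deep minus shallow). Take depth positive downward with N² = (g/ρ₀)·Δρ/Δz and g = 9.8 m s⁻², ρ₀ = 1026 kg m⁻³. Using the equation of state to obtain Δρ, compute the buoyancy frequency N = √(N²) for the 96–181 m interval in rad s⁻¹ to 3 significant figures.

0.0128 rad s⁻¹

ΔT = -8.2 K, ΔS = -0.86 psu (deep − shallow).
Δρ/ρ₀ = −αΔT + βΔS = 2.05 × 10⁻³ − 6.278 × 10⁻⁴ = 1.4222 × 10⁻³, so Δρ ≈ 1.459 kg m⁻³.
N² = (g/ρ₀)·Δρ/Δz = g·(Δρ/ρ₀)/Δz = 9.8 × 1.4222 × 10⁻³ / 85 = 1.6397 × 10⁻⁴ s⁻².
N = √(1.6397 × 10⁻⁴) = 0.012805 rad s⁻¹ ≈ 0.0128 rad s⁻¹.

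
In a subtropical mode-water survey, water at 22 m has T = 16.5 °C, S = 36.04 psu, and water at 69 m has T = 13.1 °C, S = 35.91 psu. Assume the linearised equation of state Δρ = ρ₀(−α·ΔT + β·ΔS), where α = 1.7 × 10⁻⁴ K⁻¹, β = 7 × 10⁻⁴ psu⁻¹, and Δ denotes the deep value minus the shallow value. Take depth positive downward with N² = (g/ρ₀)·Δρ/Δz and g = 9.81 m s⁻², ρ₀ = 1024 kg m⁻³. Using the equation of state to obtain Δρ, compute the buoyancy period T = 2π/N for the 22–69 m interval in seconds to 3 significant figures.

623 s

ΔT = -3.4 K, ΔS = -0.13 psu (deep − shallow).
Δρ/ρ₀ = −αΔT + βΔS = 5.78 × 10⁻⁴ − 9.10 × 10⁻⁵ = 4.87 × 10⁻⁴, so Δρ ≈ 0.4987 kg m⁻³.
N² = (g/ρ₀)·Δρ/Δz = g·(Δρ/ρ₀)/Δz = 9.81 × 4.87 × 10⁻⁴ / 47 = 1.0165 × 10⁻⁴ s⁻².
N = √(1.0165 × 10⁻⁴) = 0.010082 rad s⁻¹ → T = 2π/N = 623.21 s ≈ 623 s.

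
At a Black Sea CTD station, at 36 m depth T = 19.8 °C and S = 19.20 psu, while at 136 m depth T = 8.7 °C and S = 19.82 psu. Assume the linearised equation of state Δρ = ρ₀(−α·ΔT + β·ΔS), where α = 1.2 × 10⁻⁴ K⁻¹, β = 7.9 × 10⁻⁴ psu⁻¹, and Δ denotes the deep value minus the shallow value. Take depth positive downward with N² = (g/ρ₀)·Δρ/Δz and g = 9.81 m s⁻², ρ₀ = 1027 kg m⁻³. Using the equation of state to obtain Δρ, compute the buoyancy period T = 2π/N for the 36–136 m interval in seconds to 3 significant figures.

ΔT = -11.1 K, ΔS = +0.62 psu (deep − shallow).
Δρ/ρ₀ = −αΔT + βΔS = 1.332 × 10⁻³ + 4.898 × 10⁻⁴ = 1.8218 × 10⁻³, so Δρ ≈ 1.871 kg m⁻³.
N² = (g/ρ₀)·Δρ/Δz = g·(Δρ/ρ₀)/Δz = 9.81 × 1.8218 × 10⁻³ / 100 = 1.7872 × 10⁻⁴ s⁻².
N = √(1.7872 × 10⁻⁴) = 0.013369 rad s⁻¹ → T = 2π/N = 469.98 s ≈ 470 s.

470 s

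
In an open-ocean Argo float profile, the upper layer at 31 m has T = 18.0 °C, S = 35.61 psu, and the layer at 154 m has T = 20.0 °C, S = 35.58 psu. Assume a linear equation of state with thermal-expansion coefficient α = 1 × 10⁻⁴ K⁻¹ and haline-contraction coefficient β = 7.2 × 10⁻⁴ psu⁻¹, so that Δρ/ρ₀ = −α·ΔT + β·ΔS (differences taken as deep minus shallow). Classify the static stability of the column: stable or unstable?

unstable

ΔT = 20.0 − 18.0 = +2.0 K and ΔS = 35.58 − 35.61 = -0.03 psu (deep − shallow).
−αΔT = -2.00 × 10⁻⁴; βΔS = -2.16 × 10⁻⁵; sum Δρ/ρ₀ = -2.216 × 10⁻⁴.
Δρ/ρ₀ < 0, so Δρ < 0: deeper water is lighter → statically unstable; the column would overturn.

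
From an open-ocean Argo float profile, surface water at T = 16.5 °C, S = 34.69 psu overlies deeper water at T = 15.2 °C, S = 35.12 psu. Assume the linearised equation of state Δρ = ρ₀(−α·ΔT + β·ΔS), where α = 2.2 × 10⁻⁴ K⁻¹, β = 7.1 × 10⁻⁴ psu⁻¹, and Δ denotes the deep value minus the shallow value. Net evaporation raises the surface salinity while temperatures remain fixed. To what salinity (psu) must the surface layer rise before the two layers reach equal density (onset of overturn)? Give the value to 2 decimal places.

Neutral buoyancy requires −α(T_deep − T_surf) + β(S_deep − S_surf′) = 0.
S_surf′ = S_deep − (α/β)·ΔT = 35.12 − (2.2 × 10⁻⁴/7.1 × 10⁻⁴)·(-1.3) = 35.5228 psu.
Increase required: 35.5228 − 34.69 = 0.8328 psu.

35.52 psu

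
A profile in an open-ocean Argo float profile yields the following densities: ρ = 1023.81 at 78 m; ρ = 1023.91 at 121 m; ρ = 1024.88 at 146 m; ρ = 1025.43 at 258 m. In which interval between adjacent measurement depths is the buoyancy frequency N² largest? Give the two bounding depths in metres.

121–146 m

Compute the density gradient over each adjacent pair:
  78–121 m: Δρ/Δz = 0.10/43 = 2.3 × 10⁻³ kg m⁻⁴
  121–146 m: Δρ/Δz = 0.97/25 = 0.039 kg m⁻⁴
  146–258 m: Δρ/Δz = 0.55/112 = 4.9 × 10⁻³ kg m⁻⁴
The largest gradient is in the 121–146 m interval — the pycnocline.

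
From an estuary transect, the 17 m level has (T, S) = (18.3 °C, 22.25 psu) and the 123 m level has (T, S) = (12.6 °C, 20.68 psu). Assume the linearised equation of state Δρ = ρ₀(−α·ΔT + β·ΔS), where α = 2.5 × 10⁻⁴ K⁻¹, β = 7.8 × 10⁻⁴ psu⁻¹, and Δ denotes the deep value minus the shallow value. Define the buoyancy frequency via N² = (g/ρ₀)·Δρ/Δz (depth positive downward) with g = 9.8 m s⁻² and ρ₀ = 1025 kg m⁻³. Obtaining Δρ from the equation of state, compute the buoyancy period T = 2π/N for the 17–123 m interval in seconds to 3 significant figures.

ΔT = -5.7 K, ΔS = -1.57 psu (deep − shallow).
Δρ/ρ₀ = −αΔT + βΔS = 1.425 × 10⁻³ − 1.2246 × 10⁻³ = 2.004 × 10⁻⁴, so Δρ ≈ 0.2054 kg m⁻³.
N² = (g/ρ₀)·Δρ/Δz = g·(Δρ/ρ₀)/Δz = 9.8 × 2.004 × 10⁻⁴ / 106 = 1.8528 × 10⁻⁵ s⁻².
N = √(1.8528 × 10⁻⁵) = 4.3044 × 10⁻³ rad s⁻¹ → T = 2π/N = 1.4597 × 10³ s ≈ 1.46 × 10³ s.

1.46 × 10³ s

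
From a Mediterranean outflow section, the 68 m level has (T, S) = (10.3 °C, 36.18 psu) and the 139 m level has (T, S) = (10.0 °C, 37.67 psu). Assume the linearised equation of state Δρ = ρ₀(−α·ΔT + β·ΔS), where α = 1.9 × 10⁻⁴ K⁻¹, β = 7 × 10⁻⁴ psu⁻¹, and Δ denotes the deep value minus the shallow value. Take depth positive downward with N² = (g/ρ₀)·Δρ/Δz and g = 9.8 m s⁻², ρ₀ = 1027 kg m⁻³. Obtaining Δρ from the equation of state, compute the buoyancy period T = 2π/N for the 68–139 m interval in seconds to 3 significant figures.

ΔT = -0.3 K, ΔS = +1.49 psu (deep − shallow).
Δρ/ρ₀ = −αΔT + βΔS = 5.70 × 10⁻⁵ + 1.043 × 10⁻³ = 1.10 × 10⁻³, so Δρ ≈ 1.130 kg m⁻³.
N² = (g/ρ₀)·Δρ/Δz = g·(Δρ/ρ₀)/Δz = 9.8 × 1.10 × 10⁻³ / 71 = 1.5183 × 10⁻⁴ s⁻².
N = √(1.5183 × 10⁻⁴) = 0.012322 rad s⁻¹ → T = 2π/N = 509.92 s ≈ 510 s.

510 s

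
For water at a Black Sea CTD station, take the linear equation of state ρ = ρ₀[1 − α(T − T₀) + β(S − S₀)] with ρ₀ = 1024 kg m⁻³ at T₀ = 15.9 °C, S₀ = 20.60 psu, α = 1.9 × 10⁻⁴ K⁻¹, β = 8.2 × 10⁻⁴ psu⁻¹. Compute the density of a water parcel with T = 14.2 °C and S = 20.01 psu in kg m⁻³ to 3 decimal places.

T − T₀ = -1.7 K, S − S₀ = -0.59 psu.
Bracket = 1 − α·(-1.7) + β·(-0.59) = 1 + (-1.608 × 10⁻⁴) = 0.9998392.
ρ = 1024 × 0.9998392 = 1023.835 kg m⁻³.

1023.835 kg m⁻³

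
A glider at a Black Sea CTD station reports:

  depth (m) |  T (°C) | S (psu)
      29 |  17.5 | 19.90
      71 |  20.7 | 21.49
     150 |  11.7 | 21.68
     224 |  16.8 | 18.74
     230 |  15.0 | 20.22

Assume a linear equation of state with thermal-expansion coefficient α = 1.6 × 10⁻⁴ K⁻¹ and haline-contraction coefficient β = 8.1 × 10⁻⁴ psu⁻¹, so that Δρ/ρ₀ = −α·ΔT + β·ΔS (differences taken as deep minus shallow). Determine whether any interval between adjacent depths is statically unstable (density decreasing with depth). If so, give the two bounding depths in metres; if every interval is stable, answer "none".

150–224 m

Evaluate Δρ/ρ₀ = −αΔT + βΔS across each adjacent pair:
  29–71 m: −αΔT+βΔS = −(1.6 × 10⁻⁴)(+3.2)+(8.1 × 10⁻⁴)(+1.59) = 7.8 × 10⁻⁴ → stable
  71–150 m: −αΔT+βΔS = −(1.6 × 10⁻⁴)(-9.0)+(8.1 × 10⁻⁴)(+0.19) = 1.6 × 10⁻³ → stable
  150–224 m: −αΔT+βΔS = −(1.6 × 10⁻⁴)(+5.1)+(8.1 × 10⁻⁴)(-2.94) = -3.2 × 10⁻³ → UNSTABLE
  224–230 m: −αΔT+βΔS = −(1.6 × 10⁻⁴)(-1.8)+(8.1 × 10⁻⁴)(+1.48) = 1.5 × 10⁻³ → stable
The 150–224 m interval has Δρ < 0: lighter water underlies denser water.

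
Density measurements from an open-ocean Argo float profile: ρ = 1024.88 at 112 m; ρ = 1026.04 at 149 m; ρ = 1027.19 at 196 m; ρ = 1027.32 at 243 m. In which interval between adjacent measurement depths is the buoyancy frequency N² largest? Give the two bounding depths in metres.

112–149 m

Compute the density gradient over each adjacent pair:
  112–149 m: Δρ/Δz = 1.16/37 = 0.031 kg m⁻⁴
  149–196 m: Δρ/Δz = 1.15/47 = 0.024 kg m⁻⁴
  196–243 m: Δρ/Δz = 0.13/47 = 2.8 × 10⁻³ kg m⁻⁴
The largest gradient is in the 112–149 m interval — the pycnocline.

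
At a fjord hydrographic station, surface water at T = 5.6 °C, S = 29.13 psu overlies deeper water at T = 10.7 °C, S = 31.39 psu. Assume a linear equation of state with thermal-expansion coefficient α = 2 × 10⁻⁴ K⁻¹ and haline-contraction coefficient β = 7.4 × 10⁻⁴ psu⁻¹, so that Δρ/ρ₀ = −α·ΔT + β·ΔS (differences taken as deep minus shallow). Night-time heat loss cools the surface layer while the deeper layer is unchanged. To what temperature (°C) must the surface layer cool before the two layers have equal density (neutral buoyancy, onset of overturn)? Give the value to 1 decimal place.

Neutral buoyancy requires Δρ = 0, i.e. −α(T_deep − T_surf′) + β(S_deep − S_surf) = 0.
T_surf′ = T_deep − (β/α)·ΔS = 10.7 − (7.4 × 10⁻⁴/2 × 10⁻⁴)·(+2.26) = 2.338 °C.
Cooling required: 5.6 − (2.338) = 3.262 °C.

2.3 °C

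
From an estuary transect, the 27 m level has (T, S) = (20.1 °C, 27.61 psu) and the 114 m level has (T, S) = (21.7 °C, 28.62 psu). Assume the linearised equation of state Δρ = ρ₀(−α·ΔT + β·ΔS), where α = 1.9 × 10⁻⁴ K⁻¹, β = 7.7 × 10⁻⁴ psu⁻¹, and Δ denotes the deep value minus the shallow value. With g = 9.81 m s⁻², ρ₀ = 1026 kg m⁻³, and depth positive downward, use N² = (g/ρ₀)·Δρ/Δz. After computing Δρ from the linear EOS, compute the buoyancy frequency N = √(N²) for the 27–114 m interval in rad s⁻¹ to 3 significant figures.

7.31 × 10⁻³ rad s⁻¹

ΔT = +1.6 K, ΔS = +1.01 psu (deep − shallow).
Δρ/ρ₀ = −αΔT + βΔS = -3.04 × 10⁻⁴ + 7.777 × 10⁻⁴ = 4.737 × 10⁻⁴, so Δρ ≈ 0.4860 kg m⁻³.
N² = (g/ρ₀)·Δρ/Δz = g·(Δρ/ρ₀)/Δz = 9.81 × 4.737 × 10⁻⁴ / 87 = 5.3414 × 10⁻⁵ s⁻².
N = √(5.3414 × 10⁻⁵) = 7.3085 × 10⁻³ rad s⁻¹ ≈ 7.31 × 10⁻³ rad s⁻¹.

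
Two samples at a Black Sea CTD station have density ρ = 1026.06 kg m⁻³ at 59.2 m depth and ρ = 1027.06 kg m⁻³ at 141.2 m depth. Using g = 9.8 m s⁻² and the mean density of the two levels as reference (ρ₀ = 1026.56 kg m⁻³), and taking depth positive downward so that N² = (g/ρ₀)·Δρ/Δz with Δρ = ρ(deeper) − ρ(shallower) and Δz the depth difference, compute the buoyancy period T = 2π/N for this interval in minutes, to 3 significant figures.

Δρ = 1027.06 − 1026.06 = 1.00 kg m⁻³ over Δz = 141.2 − 59.2 = 82 m.
N² = (9.8/1026.56) × (1.00/82) = 1.1642 × 10⁻⁴ s⁻².
N = √(1.1642 × 10⁻⁴) = 0.010790 rad s⁻¹, so T = 2π/N = 582.32 s = 9.7053 min ≈ 9.71 min.

9.71 min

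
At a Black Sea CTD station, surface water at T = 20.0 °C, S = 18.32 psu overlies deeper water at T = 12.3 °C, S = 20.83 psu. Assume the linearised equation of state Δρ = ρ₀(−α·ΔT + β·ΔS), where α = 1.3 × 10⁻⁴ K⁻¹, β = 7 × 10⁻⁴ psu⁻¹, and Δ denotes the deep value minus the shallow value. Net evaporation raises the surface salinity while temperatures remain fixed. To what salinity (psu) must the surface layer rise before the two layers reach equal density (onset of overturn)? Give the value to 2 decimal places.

Neutral buoyancy requires −α(T_deep − T_surf) + β(S_deep − S_surf′) = 0.
S_surf′ = S_deep − (α/β)·ΔT = 20.83 − (1.3 × 10⁻⁴/7 × 10⁻⁴)·(-7.7) = 22.2600 psu.
Increase required: 22.2600 − 18.32 = 3.9400 psu.

22.26 psu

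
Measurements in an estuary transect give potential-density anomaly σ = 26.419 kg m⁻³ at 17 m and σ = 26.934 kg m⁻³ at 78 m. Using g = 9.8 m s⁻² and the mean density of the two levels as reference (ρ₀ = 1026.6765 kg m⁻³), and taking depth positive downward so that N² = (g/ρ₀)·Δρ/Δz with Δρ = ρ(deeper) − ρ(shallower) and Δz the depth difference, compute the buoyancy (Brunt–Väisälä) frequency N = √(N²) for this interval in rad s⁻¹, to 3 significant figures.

Δρ = 1026.934 − 1026.419 = 0.515 kg m⁻³ over Δz = 78 − 17 = 61 m.
N² = (9.8/1026.6765) × (0.515/61) = 8.0588 × 10⁻⁵ s⁻².
N = √(8.0588 × 10⁻⁵) = 8.9771 × 10⁻³ rad s⁻¹ ≈ 8.98 × 10⁻³ rad s⁻¹.

8.98 × 10⁻³ rad s⁻¹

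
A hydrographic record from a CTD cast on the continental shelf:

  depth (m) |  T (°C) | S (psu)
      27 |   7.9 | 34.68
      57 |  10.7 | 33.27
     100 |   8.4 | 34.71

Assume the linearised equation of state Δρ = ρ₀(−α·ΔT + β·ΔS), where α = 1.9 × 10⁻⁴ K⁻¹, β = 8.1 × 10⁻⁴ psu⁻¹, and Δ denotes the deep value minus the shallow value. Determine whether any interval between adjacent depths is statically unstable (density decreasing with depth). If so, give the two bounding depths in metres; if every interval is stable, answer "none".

Evaluate Δρ/ρ₀ = −αΔT + βΔS across each adjacent pair:
  27–57 m: −αΔT+βΔS = −(1.9 × 10⁻⁴)(+2.8)+(8.1 × 10⁻⁴)(-1.41) = -1.7 × 10⁻³ → UNSTABLE
  57–100 m: −αΔT+βΔS = −(1.9 × 10⁻⁴)(-2.3)+(8.1 × 10⁻⁴)(+1.44) = 1.6 × 10⁻³ → stable
The 27–57 m interval has Δρ < 0: lighter water underlies denser water.

27–57 m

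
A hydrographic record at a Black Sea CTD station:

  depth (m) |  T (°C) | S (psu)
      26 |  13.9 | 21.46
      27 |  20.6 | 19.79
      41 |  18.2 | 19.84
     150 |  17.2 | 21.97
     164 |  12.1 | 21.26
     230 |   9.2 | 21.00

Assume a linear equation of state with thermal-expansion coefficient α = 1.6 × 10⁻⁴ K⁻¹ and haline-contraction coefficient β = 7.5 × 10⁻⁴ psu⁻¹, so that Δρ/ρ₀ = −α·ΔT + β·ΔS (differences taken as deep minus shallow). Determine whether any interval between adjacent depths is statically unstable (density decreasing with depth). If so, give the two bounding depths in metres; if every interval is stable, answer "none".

26–27 m

Evaluate Δρ/ρ₀ = −αΔT + βΔS across each adjacent pair:
  26–27 m: −αΔT+βΔS = −(1.6 × 10⁻⁴)(+6.7)+(7.5 × 10⁻⁴)(-1.67) = -2.3 × 10⁻³ → UNSTABLE
  27–41 m: −αΔT+βΔS = −(1.6 × 10⁻⁴)(-2.4)+(7.5 × 10⁻⁴)(+0.05) = 4.2 × 10⁻⁴ → stable
  41–150 m: −αΔT+βΔS = −(1.6 × 10⁻⁴)(-1.0)+(7.5 × 10⁻⁴)(+2.13) = 1.8 × 10⁻³ → stable
  150–164 m: −αΔT+βΔS = −(1.6 × 10⁻⁴)(-5.1)+(7.5 × 10⁻⁴)(-0.71) = 2.8 × 10⁻⁴ → stable
  164–230 m: −αΔT+βΔS = −(1.6 × 10⁻⁴)(-2.9)+(7.5 × 10⁻⁴)(-0.26) = 2.7 × 10⁻⁴ → stable
The 26–27 m interval has Δρ < 0: lighter water underlies denser water.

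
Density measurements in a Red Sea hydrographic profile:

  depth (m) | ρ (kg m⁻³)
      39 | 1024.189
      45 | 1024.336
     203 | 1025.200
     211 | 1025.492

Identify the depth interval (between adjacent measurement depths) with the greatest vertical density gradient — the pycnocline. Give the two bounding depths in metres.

203–211 m

Compute the density gradient over each adjacent pair:
  39–45 m: Δρ/Δz = 0.147/6 = 0.024 kg m⁻⁴
  45–203 m: Δρ/Δz = 0.864/158 = 5.5 × 10⁻³ kg m⁻⁴
  203–211 m: Δρ/Δz = 0.292/8 = 0.036 kg m⁻⁴
The largest gradient is in the 203–211 m interval — the pycnocline.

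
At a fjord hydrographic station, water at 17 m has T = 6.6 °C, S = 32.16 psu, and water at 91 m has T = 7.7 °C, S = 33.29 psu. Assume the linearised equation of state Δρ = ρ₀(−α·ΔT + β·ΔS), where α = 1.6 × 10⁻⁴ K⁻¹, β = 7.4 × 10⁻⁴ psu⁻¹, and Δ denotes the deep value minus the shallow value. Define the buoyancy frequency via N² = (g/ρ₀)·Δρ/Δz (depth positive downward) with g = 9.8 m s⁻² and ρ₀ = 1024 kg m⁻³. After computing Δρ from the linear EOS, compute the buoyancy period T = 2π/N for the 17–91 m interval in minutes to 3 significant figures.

11.2 min

ΔT = +1.1 K, ΔS = +1.13 psu (deep − shallow).
Δρ/ρ₀ = −αΔT + βΔS = -1.76 × 10⁻⁴ + 8.362 × 10⁻⁴ = 6.602 × 10⁻⁴, so Δρ ≈ 0.6760 kg m⁻³.
N² = (g/ρ₀)·Δρ/Δz = g·(Δρ/ρ₀)/Δz = 9.8 × 6.602 × 10⁻⁴ / 74 = 8.7432 × 10⁻⁵ s⁻².
N = √(8.7432 × 10⁻⁵) = 9.3505 × 10⁻³ rad s⁻¹ → T = 2π/N = 671.96 s = 11.199 min ≈ 11.2 min.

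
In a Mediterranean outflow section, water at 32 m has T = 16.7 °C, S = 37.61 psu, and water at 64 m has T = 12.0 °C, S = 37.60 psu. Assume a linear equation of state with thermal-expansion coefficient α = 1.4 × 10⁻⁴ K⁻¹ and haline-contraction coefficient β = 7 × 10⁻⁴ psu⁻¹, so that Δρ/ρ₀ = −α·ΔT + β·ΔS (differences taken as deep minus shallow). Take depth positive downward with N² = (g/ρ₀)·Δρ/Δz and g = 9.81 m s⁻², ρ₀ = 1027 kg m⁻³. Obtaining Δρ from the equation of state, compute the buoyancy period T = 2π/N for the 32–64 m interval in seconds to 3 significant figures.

ΔT = -4.7 K, ΔS = -0.01 psu (deep − shallow).
Δρ/ρ₀ = −αΔT + βΔS = 6.58 × 10⁻⁴ − 7.00 × 10⁻⁶ = 6.51 × 10⁻⁴, so Δρ ≈ 0.6686 kg m⁻³.
N² = (g/ρ₀)·Δρ/Δz = g·(Δρ/ρ₀)/Δz = 9.81 × 6.51 × 10⁻⁴ / 32 = 1.9957 × 10⁻⁴ s⁻².
N = √(1.9957 × 10⁻⁴) = 0.014127 rad s⁻¹ → T = 2π/N = 444.76 s ≈ 445 s.

445 s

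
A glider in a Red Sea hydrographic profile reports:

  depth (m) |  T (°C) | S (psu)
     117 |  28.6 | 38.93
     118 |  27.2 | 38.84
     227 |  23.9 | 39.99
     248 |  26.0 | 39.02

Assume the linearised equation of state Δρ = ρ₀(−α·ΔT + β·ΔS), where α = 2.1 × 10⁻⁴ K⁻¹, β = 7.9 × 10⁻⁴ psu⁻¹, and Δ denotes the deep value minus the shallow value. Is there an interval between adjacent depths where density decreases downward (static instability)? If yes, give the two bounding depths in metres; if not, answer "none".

227–248 m

Evaluate Δρ/ρ₀ = −αΔT + βΔS across each adjacent pair:
  117–118 m: −αΔT+βΔS = −(2.1 × 10⁻⁴)(-1.4)+(7.9 × 10⁻⁴)(-0.09) = 2.2 × 10⁻⁴ → stable
  118–227 m: −αΔT+βΔS = −(2.1 × 10⁻⁴)(-3.3)+(7.9 × 10⁻⁴)(+1.15) = 1.6 × 10⁻³ → stable
  227–248 m: −αΔT+βΔS = −(2.1 × 10⁻⁴)(+2.1)+(7.9 × 10⁻⁴)(-0.97) = -1.2 × 10⁻³ → UNSTABLE
The 227–248 m interval has Δρ < 0: lighter water underlies denser water.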